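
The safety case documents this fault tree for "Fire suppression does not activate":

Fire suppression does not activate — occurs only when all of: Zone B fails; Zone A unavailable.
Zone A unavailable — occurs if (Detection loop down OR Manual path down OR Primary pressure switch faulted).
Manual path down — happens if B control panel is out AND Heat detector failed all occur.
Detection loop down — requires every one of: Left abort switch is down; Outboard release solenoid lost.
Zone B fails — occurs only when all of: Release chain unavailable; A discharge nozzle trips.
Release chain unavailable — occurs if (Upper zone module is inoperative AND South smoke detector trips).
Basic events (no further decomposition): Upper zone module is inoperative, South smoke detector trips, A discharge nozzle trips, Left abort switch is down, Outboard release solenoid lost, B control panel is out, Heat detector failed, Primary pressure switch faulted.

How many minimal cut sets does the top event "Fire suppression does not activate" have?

Release chain unavailable [AND]: one cut set from each child combined → 1 × 1 = 1 cut set(s).
Zone B fails [AND]: one cut set from each child combined → 1 × 1 = 1 cut set(s).
Detection loop down [AND]: one cut set from each child combined → 1 × 1 = 1 cut set(s).
Manual path down [AND]: one cut set from each child combined → 1 × 1 = 1 cut set(s).
Zone A unavailable [OR]: union of children's cut sets → 3 cut set(s).
Fire suppression does not activate [AND]: one cut set from each child combined → 1 × 3 = 3 cut set(s).
Minimal cut sets: {A discharge nozzle trips, Left abort switch is down, Outboard release solenoid lost, South smoke detector trips, Upper zone module is inoperative}; {A discharge nozzle trips, B control panel is out, Heat detector failed, South smoke detector trips, Upper zone module is inoperative}; {A discharge nozzle trips, Primary pressure switch faulted, South smoke detector trips, Upper zone module is inoperative}.

3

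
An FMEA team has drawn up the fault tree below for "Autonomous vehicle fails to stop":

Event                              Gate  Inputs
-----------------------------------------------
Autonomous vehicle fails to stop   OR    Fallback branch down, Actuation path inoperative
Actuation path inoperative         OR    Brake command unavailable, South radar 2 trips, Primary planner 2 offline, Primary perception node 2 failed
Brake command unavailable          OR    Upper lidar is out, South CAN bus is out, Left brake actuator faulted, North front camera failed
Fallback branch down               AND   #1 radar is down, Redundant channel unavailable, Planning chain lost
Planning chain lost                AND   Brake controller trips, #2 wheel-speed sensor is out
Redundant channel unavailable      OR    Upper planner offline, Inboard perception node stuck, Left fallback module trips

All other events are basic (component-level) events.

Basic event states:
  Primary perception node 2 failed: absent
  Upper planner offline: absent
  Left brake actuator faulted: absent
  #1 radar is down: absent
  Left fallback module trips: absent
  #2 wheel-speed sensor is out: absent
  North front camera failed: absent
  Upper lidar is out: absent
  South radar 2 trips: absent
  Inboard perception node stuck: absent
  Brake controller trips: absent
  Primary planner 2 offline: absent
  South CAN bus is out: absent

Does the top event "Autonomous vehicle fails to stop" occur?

No

Redundant channel unavailable [OR]: Upper planner offline=not, Inboard perception node stuck=not, Left fallback module trips=not → no input occurs → does not occur.
Planning chain lost [AND]: Brake controller trips=not, #2 wheel-speed sensor is out=not → not all inputs occur → does not occur.
Fallback branch down [AND]: #1 radar is down=not, Redundant channel unavailable=not, Planning chain lost=not → not all inputs occur → does not occur.
Brake command unavailable [OR]: Upper lidar is out=not, South CAN bus is out=not, Left brake actuator faulted=not, North front camera failed=not → no input occurs → does not occur.
Actuation path inoperative [OR]: Brake command unavailable=not, South radar 2 trips=not, Primary planner 2 offline=not, Primary perception node 2 failed=not → no input occurs → does not occur.
Autonomous vehicle fails to stop [OR]: Fallback branch down=not, Actuation path inoperative=not → no input occurs → does not occur.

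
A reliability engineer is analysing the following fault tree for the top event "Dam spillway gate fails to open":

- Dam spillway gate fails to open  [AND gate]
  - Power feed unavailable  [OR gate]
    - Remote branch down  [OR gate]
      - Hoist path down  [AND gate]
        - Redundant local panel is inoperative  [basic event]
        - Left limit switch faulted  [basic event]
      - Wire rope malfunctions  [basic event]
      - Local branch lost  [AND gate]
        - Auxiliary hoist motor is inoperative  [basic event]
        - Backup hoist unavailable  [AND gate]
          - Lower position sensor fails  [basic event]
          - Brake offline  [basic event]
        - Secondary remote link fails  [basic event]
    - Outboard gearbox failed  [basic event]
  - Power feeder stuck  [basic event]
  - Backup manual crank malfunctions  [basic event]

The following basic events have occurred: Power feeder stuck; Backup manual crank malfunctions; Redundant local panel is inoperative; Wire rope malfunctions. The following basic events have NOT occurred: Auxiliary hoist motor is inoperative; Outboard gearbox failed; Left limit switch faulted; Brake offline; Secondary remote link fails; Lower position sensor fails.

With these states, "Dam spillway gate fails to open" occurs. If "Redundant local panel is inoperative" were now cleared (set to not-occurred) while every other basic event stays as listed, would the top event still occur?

Yes

Counterfactual: set "Redundant local panel is inoperative" to not occurred.
Hoist path down [AND]: Redundant local panel is inoperative=not, Left limit switch faulted=not → not all inputs occur → does not occur.
Backup hoist unavailable [AND]: Lower position sensor fails=not, Brake offline=not → not all inputs occur → does not occur.
Local branch lost [AND]: Auxiliary hoist motor is inoperative=not, Backup hoist unavailable=not, Secondary remote link fails=not → not all inputs occur → does not occur.
Remote branch down [OR]: Hoist path down=not, Wire rope malfunctions=occurs, Local branch lost=not → at least one input occurs → occurs.
Power feed unavailable [OR]: Remote branch down=occurs, Outboard gearbox failed=not → at least one input occurs → occurs.
Dam spillway gate fails to open [AND]: Power feed unavailable=occurs, Power feeder stuck=occurs, Backup manual crank malfunctions=occurs → all inputs occur → occurs.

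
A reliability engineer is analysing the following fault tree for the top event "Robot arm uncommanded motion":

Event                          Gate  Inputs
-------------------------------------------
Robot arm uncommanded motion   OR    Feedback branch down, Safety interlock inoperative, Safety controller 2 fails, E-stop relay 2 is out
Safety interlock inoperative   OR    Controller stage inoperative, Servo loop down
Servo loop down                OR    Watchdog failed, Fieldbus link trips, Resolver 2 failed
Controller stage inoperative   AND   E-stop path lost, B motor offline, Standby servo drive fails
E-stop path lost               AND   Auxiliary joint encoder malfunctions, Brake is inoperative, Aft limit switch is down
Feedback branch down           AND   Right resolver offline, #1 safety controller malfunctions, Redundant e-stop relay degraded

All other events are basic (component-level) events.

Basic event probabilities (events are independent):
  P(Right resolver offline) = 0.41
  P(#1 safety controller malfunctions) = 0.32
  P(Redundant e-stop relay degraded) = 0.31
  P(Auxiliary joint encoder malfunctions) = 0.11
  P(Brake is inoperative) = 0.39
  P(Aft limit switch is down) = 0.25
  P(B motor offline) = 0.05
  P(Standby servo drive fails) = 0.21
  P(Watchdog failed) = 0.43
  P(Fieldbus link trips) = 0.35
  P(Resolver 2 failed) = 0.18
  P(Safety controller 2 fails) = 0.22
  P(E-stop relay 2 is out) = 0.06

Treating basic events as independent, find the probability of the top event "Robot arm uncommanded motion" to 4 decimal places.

0.7863

P(Feedback branch down) [AND] = 0.41 × 0.32 × 0.31 = 0.040672
P(E-stop path lost) [AND] = 0.11 × 0.39 × 0.25 = 0.010725
P(Controller stage inoperative) [AND] = 0.010725 × 0.05 × 0.21 = 0.000113
P(Servo loop down) [OR] = 1 − (1−0.43) × (1−0.35) × (1−0.18) = 0.696190
P(Safety interlock inoperative) [OR] = 1 − (1−0.000113) × (1−0.696190) = 0.696224
P(Robot arm uncommanded motion) [OR] = 1 − (1−0.040672) × (1−0.696224) × (1−0.22) × (1−0.06) = 0.786330
Rounded to 4 decimal places: P(Robot arm uncommanded motion) ≈ 0.7863.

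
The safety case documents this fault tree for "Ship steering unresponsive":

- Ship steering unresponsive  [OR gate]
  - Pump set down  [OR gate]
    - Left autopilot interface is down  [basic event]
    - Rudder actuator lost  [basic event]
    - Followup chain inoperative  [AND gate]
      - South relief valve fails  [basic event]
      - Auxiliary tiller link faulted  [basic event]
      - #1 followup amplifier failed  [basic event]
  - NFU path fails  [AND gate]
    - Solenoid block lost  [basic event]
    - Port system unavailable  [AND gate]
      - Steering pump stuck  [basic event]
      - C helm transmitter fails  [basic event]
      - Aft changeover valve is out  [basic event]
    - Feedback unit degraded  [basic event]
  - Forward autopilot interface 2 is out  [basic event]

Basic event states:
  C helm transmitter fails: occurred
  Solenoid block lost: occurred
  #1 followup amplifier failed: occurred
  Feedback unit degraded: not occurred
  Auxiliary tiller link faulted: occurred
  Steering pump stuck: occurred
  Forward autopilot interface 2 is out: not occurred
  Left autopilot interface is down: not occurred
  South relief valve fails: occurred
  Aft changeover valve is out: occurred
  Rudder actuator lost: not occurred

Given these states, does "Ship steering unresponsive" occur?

Yes

Followup chain inoperative [AND]: South relief valve fails=occurs, Auxiliary tiller link faulted=occurs, #1 followup amplifier failed=occurs → all inputs occur → occurs.
Pump set down [OR]: Left autopilot interface is down=not, Rudder actuator lost=not, Followup chain inoperative=occurs → at least one input occurs → occurs.
Port system unavailable [AND]: Steering pump stuck=occurs, C helm transmitter fails=occurs, Aft changeover valve is out=occurs → all inputs occur → occurs.
NFU path fails [AND]: Solenoid block lost=occurs, Port system unavailable=occurs, Feedback unit degraded=not → not all inputs occur → does not occur.
Ship steering unresponsive [OR]: Pump set down=occurs, NFU path fails=not, Forward autopilot interface 2 is out=not → at least one input occurs → occurs.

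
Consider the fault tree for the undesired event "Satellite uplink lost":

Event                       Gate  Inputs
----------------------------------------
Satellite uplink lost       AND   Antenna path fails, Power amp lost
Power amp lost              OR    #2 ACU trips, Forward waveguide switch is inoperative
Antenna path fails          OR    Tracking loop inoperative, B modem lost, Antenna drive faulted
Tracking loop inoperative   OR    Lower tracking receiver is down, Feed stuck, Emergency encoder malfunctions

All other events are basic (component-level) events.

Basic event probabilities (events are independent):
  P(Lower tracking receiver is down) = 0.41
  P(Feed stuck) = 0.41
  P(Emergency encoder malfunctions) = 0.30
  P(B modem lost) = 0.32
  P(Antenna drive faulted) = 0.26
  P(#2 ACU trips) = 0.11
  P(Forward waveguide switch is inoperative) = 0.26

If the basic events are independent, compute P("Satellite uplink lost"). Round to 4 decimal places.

P(Tracking loop inoperative) [OR] = 1 − (1−0.41) × (1−0.41) × (1−0.30) = 0.756330
P(Antenna path fails) [OR] = 1 − (1−0.756330) × (1−0.32) × (1−0.26) = 0.877385
P(Power amp lost) [OR] = 1 − (1−0.11) × (1−0.26) = 0.341400
P(Satellite uplink lost) [AND] = 0.877385 × 0.341400 = 0.299539
Rounded to 4 decimal places: P(Satellite uplink lost) ≈ 0.2995.

0.2995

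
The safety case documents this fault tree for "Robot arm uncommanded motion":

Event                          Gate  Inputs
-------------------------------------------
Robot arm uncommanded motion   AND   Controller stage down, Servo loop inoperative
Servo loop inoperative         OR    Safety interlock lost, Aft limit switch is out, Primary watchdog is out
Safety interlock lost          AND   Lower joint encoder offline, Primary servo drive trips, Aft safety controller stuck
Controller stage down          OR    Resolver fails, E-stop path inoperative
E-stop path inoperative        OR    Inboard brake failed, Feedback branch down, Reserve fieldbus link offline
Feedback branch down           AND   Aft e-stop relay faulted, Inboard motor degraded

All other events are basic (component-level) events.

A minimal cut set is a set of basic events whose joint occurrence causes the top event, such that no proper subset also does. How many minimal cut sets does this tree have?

Feedback branch down [AND]: one cut set from each child combined → 1 × 1 = 1 cut set(s).
E-stop path inoperative [OR]: union of children's cut sets → 3 cut set(s).
Controller stage down [OR]: union of children's cut sets → 4 cut set(s).
Safety interlock lost [AND]: one cut set from each child combined → 1 × 1 × 1 = 1 cut set(s).
Servo loop inoperative [OR]: union of children's cut sets → 3 cut set(s).
Robot arm uncommanded motion [AND]: one cut set from each child combined → 4 × 3 = 12 cut set(s).

12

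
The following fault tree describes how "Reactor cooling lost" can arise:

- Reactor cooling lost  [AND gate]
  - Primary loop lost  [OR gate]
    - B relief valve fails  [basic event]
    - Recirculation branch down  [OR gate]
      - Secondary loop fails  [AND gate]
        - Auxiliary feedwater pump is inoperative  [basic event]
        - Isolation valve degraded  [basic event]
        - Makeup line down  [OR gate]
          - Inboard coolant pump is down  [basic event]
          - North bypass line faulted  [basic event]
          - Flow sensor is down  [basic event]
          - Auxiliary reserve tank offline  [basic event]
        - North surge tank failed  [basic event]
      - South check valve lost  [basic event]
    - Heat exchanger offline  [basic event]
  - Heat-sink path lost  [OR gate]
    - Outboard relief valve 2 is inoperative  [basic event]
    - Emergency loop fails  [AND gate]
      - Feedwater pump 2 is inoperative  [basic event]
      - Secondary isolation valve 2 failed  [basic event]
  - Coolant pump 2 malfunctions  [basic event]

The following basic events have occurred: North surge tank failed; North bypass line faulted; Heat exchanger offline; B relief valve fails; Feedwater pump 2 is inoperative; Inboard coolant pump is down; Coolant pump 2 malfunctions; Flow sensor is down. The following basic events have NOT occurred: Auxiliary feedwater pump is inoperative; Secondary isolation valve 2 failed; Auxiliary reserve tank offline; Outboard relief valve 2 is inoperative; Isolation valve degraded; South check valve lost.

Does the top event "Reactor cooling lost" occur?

No

Makeup line down [OR]: Inboard coolant pump is down=occurs, North bypass line faulted=occurs, Flow sensor is down=occurs, Auxiliary reserve tank offline=not → at least one input occurs → occurs.
Secondary loop fails [AND]: Auxiliary feedwater pump is inoperative=not, Isolation valve degraded=not, Makeup line down=occurs, North surge tank failed=occurs → not all inputs occur → does not occur.
Recirculation branch down [OR]: Secondary loop fails=not, South check valve lost=not → no input occurs → does not occur.
Primary loop lost [OR]: B relief valve fails=occurs, Recirculation branch down=not, Heat exchanger offline=occurs → at least one input occurs → occurs.
Emergency loop fails [AND]: Feedwater pump 2 is inoperative=occurs, Secondary isolation valve 2 failed=not → not all inputs occur → does not occur.
Heat-sink path lost [OR]: Outboard relief valve 2 is inoperative=not, Emergency loop fails=not → no input occurs → does not occur.
Reactor cooling lost [AND]: Primary loop lost=occurs, Heat-sink path lost=not, Coolant pump 2 malfunctions=occurs → not all inputs occur → does not occur.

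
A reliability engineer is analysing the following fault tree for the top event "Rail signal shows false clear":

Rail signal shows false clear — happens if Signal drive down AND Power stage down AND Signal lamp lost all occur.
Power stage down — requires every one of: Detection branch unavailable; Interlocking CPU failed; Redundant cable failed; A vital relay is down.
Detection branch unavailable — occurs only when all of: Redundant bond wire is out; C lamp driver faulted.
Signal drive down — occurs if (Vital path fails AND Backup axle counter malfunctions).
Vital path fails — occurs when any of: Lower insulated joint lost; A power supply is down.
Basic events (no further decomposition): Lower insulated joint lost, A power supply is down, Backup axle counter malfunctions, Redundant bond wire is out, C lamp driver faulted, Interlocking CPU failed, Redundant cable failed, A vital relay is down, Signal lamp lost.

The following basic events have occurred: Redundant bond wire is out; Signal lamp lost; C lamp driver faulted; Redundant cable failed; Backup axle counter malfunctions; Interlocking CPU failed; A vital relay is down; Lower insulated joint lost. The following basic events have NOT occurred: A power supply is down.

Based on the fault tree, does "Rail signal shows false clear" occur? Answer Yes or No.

Vital path fails [OR]: Lower insulated joint lost=occurs, A power supply is down=not → at least one input occurs → occurs.
Signal drive down [AND]: Vital path fails=occurs, Backup axle counter malfunctions=occurs → all inputs occur → occurs.
Detection branch unavailable [AND]: Redundant bond wire is out=occurs, C lamp driver faulted=occurs → all inputs occur → occurs.
Power stage down [AND]: Detection branch unavailable=occurs, Interlocking CPU failed=occurs, Redundant cable failed=occurs, A vital relay is down=occurs → all inputs occur → occurs.
Rail signal shows false clear [AND]: Signal drive down=occurs, Power stage down=occurs, Signal lamp lost=occurs → all inputs occur → occurs.

Yes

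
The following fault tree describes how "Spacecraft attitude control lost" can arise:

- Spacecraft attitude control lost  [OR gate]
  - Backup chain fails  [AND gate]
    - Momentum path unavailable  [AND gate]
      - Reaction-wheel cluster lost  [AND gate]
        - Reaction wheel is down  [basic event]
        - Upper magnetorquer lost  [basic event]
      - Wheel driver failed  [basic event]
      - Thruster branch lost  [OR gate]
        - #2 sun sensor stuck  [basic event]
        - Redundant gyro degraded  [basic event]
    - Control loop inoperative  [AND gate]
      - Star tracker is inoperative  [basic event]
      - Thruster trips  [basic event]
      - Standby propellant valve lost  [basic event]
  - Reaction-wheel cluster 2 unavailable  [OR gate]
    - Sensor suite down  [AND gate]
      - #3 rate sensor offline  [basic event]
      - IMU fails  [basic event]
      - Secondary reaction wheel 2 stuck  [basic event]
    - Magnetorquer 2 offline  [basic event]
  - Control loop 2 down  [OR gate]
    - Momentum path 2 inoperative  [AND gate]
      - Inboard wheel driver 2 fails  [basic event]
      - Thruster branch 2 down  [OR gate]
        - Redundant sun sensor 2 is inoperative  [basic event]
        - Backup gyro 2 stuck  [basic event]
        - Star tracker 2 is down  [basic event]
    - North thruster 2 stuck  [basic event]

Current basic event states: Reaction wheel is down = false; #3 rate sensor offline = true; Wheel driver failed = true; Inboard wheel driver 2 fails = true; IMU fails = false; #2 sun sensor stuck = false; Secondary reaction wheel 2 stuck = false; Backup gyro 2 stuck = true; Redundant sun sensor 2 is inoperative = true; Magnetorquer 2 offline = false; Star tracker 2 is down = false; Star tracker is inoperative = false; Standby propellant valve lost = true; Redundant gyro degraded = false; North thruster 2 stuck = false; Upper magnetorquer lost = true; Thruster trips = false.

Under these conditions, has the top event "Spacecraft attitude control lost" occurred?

Yes

Reaction-wheel cluster lost [AND]: Reaction wheel is down=not, Upper magnetorquer lost=occurs → not all inputs occur → does not occur.
Thruster branch lost [OR]: #2 sun sensor stuck=not, Redundant gyro degraded=not → no input occurs → does not occur.
Momentum path unavailable [AND]: Reaction-wheel cluster lost=not, Wheel driver failed=occurs, Thruster branch lost=not → not all inputs occur → does not occur.
Control loop inoperative [AND]: Star tracker is inoperative=not, Thruster trips=not, Standby propellant valve lost=occurs → not all inputs occur → does not occur.
Backup chain fails [AND]: Momentum path unavailable=not, Control loop inoperative=not → not all inputs occur → does not occur.
Sensor suite down [AND]: #3 rate sensor offline=occurs, IMU fails=not, Secondary reaction wheel 2 stuck=not → not all inputs occur → does not occur.
Reaction-wheel cluster 2 unavailable [OR]: Sensor suite down=not, Magnetorquer 2 offline=not → no input occurs → does not occur.
Thruster branch 2 down [OR]: Redundant sun sensor 2 is inoperative=occurs, Backup gyro 2 stuck=occurs, Star tracker 2 is down=not → at least one input occurs → occurs.
Momentum path 2 inoperative [AND]: Inboard wheel driver 2 fails=occurs, Thruster branch 2 down=occurs → all inputs occur → occurs.
Control loop 2 down [OR]: Momentum path 2 inoperative=occurs, North thruster 2 stuck=not → at least one input occurs → occurs.
Spacecraft attitude control lost [OR]: Backup chain fails=not, Reaction-wheel cluster 2 unavailable=not, Control loop 2 down=occurs → at least one input occurs → occurs.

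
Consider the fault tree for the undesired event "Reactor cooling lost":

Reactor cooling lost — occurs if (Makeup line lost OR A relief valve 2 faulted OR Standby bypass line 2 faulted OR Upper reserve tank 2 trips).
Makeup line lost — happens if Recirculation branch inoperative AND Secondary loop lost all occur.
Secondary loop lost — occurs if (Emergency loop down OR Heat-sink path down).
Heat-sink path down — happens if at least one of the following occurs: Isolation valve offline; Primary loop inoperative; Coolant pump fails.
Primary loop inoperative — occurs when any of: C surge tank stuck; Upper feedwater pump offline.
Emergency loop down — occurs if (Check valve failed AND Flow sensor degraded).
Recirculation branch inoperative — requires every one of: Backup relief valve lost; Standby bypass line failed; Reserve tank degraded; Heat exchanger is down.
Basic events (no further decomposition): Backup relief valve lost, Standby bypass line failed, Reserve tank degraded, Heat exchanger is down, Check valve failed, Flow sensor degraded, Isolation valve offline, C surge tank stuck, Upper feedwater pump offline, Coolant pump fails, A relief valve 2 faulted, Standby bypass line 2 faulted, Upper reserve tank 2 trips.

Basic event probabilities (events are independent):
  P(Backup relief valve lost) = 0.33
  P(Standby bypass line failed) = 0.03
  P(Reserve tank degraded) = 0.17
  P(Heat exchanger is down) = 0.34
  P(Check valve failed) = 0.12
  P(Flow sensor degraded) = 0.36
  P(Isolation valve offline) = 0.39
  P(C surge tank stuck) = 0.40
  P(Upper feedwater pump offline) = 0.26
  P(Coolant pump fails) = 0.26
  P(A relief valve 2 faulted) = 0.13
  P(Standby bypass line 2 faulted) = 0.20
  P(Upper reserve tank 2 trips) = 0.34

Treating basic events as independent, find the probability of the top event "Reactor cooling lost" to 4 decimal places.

0.5409

P(Recirculation branch inoperative) [AND] = 0.33 × 0.03 × 0.17 × 0.34 = 0.000572
P(Emergency loop down) [AND] = 0.12 × 0.36 = 0.043200
P(Primary loop inoperative) [OR] = 1 − (1−0.40) × (1−0.26) = 0.556000
P(Heat-sink path down) [OR] = 1 − (1−0.39) × (1−0.556000) × (1−0.26) = 0.799578
P(Secondary loop lost) [OR] = 1 − (1−0.043200) × (1−0.799578) = 0.808236
P(Makeup line lost) [AND] = 0.000572 × 0.808236 = 0.000462
P(Reactor cooling lost) [OR] = 1 − (1−0.000462) × (1−0.13) × (1−0.20) × (1−0.34) = 0.540852
Rounded to 4 decimal places: P(Reactor cooling lost) ≈ 0.5409.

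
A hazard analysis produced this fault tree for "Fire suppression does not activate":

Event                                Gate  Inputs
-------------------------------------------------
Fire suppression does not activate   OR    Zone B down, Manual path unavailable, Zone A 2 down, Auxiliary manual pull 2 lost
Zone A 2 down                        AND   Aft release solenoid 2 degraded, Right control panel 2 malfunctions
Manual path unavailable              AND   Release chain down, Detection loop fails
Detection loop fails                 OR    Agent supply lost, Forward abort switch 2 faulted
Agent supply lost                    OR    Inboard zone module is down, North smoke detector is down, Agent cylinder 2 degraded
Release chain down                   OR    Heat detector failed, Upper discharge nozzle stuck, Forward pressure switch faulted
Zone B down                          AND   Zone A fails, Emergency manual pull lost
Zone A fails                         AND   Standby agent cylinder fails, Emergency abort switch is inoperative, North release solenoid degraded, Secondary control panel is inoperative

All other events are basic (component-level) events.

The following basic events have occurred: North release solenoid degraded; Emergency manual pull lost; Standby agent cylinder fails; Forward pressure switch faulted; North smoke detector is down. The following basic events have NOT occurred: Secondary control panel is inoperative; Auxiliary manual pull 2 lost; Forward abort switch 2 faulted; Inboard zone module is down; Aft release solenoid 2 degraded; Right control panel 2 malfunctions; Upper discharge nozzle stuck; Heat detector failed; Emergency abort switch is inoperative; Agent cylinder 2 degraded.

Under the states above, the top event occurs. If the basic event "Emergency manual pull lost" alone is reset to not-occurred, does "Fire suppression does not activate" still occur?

Counterfactual: set "Emergency manual pull lost" to not occurred.
Zone A fails [AND]: Standby agent cylinder fails=occurs, Emergency abort switch is inoperative=not, North release solenoid degraded=occurs, Secondary control panel is inoperative=not → not all inputs occur → does not occur.
Zone B down [AND]: Zone A fails=not, Emergency manual pull lost=not → not all inputs occur → does not occur.
Release chain down [OR]: Heat detector failed=not, Upper discharge nozzle stuck=not, Forward pressure switch faulted=occurs → at least one input occurs → occurs.
Agent supply lost [OR]: Inboard zone module is down=not, North smoke detector is down=occurs, Agent cylinder 2 degraded=not → at least one input occurs → occurs.
Detection loop fails [OR]: Agent supply lost=occurs, Forward abort switch 2 faulted=not → at least one input occurs → occurs.
Manual path unavailable [AND]: Release chain down=occurs, Detection loop fails=occurs → all inputs occur → occurs.
Zone A 2 down [AND]: Aft release solenoid 2 degraded=not, Right control panel 2 malfunctions=not → not all inputs occur → does not occur.
Fire suppression does not activate [OR]: Zone B down=not, Manual path unavailable=occurs, Zone A 2 down=not, Auxiliary manual pull 2 lost=not → at least one input occurs → occurs.

Yes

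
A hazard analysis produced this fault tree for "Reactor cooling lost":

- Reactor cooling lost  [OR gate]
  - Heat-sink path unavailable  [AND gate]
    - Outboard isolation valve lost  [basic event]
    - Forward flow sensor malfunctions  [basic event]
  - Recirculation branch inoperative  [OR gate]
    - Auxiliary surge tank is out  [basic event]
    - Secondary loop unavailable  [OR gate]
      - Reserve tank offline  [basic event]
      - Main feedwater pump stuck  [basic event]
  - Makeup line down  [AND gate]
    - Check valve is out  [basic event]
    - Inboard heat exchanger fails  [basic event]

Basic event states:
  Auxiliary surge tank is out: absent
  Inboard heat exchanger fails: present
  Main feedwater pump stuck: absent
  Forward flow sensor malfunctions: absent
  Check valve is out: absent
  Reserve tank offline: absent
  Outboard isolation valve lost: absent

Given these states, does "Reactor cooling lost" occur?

Heat-sink path unavailable [AND]: Outboard isolation valve lost=not, Forward flow sensor malfunctions=not → not all inputs occur → does not occur.
Secondary loop unavailable [OR]: Reserve tank offline=not, Main feedwater pump stuck=not → no input occurs → does not occur.
Recirculation branch inoperative [OR]: Auxiliary surge tank is out=not, Secondary loop unavailable=not → no input occurs → does not occur.
Makeup line down [AND]: Check valve is out=not, Inboard heat exchanger fails=occurs → not all inputs occur → does not occur.
Reactor cooling lost [OR]: Heat-sink path unavailable=not, Recirculation branch inoperative=not, Makeup line down=not → no input occurs → does not occur.

No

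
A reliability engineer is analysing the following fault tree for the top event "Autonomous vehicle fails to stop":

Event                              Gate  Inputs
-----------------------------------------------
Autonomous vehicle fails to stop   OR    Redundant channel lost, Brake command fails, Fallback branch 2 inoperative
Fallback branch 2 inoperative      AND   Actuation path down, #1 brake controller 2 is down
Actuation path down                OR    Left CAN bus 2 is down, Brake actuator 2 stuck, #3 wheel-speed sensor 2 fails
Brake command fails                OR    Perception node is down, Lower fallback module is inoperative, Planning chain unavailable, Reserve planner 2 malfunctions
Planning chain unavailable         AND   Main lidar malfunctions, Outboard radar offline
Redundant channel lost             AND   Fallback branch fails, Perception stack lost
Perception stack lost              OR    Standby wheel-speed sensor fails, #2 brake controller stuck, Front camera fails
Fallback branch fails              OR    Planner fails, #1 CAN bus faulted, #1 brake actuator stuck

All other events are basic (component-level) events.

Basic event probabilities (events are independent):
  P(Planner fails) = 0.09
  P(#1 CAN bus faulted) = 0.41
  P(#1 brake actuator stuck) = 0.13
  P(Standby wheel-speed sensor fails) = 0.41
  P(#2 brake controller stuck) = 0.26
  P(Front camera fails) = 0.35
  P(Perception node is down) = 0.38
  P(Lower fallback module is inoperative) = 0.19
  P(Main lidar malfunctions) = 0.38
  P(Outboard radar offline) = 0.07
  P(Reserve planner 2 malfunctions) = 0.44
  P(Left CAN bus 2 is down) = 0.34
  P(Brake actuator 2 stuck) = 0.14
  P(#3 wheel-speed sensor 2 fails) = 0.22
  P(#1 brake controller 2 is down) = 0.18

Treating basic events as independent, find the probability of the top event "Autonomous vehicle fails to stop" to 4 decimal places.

P(Fallback branch fails) [OR] = 1 − (1−0.09) × (1−0.41) × (1−0.13) = 0.532897
P(Perception stack lost) [OR] = 1 − (1−0.41) × (1−0.26) × (1−0.35) = 0.716210
P(Redundant channel lost) [AND] = 0.532897 × 0.716210 = 0.381666
P(Planning chain unavailable) [AND] = 0.38 × 0.07 = 0.026600
P(Brake command fails) [OR] = 1 − (1−0.38) × (1−0.19) × (1−0.026600) × (1−0.44) = 0.726249
P(Actuation path down) [OR] = 1 − (1−0.34) × (1−0.14) × (1−0.22) = 0.557272
P(Fallback branch 2 inoperative) [AND] = 0.557272 × 0.18 = 0.100309
P(Autonomous vehicle fails to stop) [OR] = 1 − (1−0.381666) × (1−0.726249) × (1−0.100309) = 0.847710
Rounded to 4 decimal places: P(Autonomous vehicle fails to stop) ≈ 0.8477.

0.8477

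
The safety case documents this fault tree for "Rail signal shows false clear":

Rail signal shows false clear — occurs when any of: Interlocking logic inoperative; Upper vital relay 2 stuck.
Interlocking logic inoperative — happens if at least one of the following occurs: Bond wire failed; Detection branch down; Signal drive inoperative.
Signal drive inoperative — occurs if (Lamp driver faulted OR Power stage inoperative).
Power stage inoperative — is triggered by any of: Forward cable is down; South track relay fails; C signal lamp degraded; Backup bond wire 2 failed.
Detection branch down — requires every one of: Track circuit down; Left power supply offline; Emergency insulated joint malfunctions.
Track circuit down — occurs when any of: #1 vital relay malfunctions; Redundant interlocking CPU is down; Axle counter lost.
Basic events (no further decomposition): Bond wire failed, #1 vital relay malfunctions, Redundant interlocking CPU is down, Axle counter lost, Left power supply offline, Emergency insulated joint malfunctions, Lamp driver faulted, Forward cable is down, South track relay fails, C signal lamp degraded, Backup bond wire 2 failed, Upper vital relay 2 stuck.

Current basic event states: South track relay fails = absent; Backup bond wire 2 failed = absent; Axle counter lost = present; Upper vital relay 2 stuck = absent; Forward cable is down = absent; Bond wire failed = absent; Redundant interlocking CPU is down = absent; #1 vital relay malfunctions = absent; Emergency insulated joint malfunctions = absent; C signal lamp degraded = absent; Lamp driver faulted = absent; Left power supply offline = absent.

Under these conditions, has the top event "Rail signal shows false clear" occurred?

Track circuit down [OR]: #1 vital relay malfunctions=not, Redundant interlocking CPU is down=not, Axle counter lost=occurs → at least one input occurs → occurs.
Detection branch down [AND]: Track circuit down=occurs, Left power supply offline=not, Emergency insulated joint malfunctions=not → not all inputs occur → does not occur.
Power stage inoperative [OR]: Forward cable is down=not, South track relay fails=not, C signal lamp degraded=not, Backup bond wire 2 failed=not → no input occurs → does not occur.
Signal drive inoperative [OR]: Lamp driver faulted=not, Power stage inoperative=not → no input occurs → does not occur.
Interlocking logic inoperative [OR]: Bond wire failed=not, Detection branch down=not, Signal drive inoperative=not → no input occurs → does not occur.
Rail signal shows false clear [OR]: Interlocking logic inoperative=not, Upper vital relay 2 stuck=not → no input occurs → does not occur.

No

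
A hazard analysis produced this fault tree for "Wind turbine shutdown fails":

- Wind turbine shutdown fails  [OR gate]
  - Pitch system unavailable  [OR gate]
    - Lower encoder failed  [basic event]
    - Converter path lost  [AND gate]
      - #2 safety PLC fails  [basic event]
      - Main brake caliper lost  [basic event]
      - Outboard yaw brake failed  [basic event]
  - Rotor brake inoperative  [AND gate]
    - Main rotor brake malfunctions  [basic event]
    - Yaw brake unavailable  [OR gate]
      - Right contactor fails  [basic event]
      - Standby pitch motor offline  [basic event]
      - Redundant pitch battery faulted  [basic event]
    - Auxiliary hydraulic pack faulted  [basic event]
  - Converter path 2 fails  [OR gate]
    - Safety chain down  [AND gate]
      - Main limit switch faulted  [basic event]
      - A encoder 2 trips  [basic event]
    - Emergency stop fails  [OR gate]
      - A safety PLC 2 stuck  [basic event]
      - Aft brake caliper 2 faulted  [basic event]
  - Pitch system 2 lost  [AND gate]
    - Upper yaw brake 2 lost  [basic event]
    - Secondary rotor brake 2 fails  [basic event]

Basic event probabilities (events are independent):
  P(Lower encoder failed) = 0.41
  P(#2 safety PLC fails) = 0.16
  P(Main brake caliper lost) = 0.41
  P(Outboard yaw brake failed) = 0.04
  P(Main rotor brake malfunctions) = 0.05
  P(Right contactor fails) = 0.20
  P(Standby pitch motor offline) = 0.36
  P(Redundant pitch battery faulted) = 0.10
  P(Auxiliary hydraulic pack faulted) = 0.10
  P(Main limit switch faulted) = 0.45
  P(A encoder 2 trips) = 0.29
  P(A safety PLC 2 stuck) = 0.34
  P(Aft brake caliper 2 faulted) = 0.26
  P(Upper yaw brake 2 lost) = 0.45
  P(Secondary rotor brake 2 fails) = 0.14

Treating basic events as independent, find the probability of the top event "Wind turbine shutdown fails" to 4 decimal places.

P(Converter path lost) [AND] = 0.16 × 0.41 × 0.04 = 0.002624
P(Pitch system unavailable) [OR] = 1 − (1−0.41) × (1−0.002624) = 0.411548
P(Yaw brake unavailable) [OR] = 1 − (1−0.20) × (1−0.36) × (1−0.10) = 0.539200
P(Rotor brake inoperative) [AND] = 0.05 × 0.539200 × 0.10 = 0.002696
P(Safety chain down) [AND] = 0.45 × 0.29 = 0.130500
P(Emergency stop fails) [OR] = 1 − (1−0.34) × (1−0.26) = 0.511600
P(Converter path 2 fails) [OR] = 1 − (1−0.130500) × (1−0.511600) = 0.575336
P(Pitch system 2 lost) [AND] = 0.45 × 0.14 = 0.063000
P(Wind turbine shutdown fails) [OR] = 1 − (1−0.411548) × (1−0.002696) × (1−0.575336) × (1−0.063000) = 0.766480
Rounded to 4 decimal places: P(Wind turbine shutdown fails) ≈ 0.7665.

0.7665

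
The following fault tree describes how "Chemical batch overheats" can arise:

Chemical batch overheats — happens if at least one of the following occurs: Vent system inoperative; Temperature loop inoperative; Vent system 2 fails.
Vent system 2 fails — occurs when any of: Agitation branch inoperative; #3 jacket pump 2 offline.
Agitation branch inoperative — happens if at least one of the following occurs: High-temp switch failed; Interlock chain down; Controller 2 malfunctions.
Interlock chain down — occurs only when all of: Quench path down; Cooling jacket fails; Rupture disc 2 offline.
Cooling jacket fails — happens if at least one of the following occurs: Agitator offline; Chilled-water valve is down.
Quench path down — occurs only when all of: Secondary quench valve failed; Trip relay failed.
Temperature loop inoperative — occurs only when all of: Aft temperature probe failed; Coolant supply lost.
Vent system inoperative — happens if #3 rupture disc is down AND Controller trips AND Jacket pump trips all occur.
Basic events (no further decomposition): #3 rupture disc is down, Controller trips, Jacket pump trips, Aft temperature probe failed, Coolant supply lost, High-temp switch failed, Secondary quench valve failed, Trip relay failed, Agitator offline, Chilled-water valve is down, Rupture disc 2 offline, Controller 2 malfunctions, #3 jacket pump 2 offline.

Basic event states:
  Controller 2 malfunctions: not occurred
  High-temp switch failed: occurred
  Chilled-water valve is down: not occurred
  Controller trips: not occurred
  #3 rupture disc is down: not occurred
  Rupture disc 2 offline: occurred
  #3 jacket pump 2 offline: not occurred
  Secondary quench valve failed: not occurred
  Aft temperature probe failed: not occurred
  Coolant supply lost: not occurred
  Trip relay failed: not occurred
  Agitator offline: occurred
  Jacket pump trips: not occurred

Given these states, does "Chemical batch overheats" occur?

Vent system inoperative [AND]: #3 rupture disc is down=not, Controller trips=not, Jacket pump trips=not → not all inputs occur → does not occur.
Temperature loop inoperative [AND]: Aft temperature probe failed=not, Coolant supply lost=not → not all inputs occur → does not occur.
Quench path down [AND]: Secondary quench valve failed=not, Trip relay failed=not → not all inputs occur → does not occur.
Cooling jacket fails [OR]: Agitator offline=occurs, Chilled-water valve is down=not → at least one input occurs → occurs.
Interlock chain down [AND]: Quench path down=not, Cooling jacket fails=occurs, Rupture disc 2 offline=occurs → not all inputs occur → does not occur.
Agitation branch inoperative [OR]: High-temp switch failed=occurs, Interlock chain down=not, Controller 2 malfunctions=not → at least one input occurs → occurs.
Vent system 2 fails [OR]: Agitation branch inoperative=occurs, #3 jacket pump 2 offline=not → at least one input occurs → occurs.
Chemical batch overheats [OR]: Vent system inoperative=not, Temperature loop inoperative=not, Vent system 2 fails=occurs → at least one input occurs → occurs.

Yes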